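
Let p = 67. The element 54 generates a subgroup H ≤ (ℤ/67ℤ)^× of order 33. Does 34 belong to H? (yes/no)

no

34 ∈ ⟨54⟩ iff 34^33 ≡ 1 (mod 67), since |⟨54⟩| = 33.
34^33 mod 67 = 66.
Since 66 ≠ 1, 34 does not lie in the subgroup.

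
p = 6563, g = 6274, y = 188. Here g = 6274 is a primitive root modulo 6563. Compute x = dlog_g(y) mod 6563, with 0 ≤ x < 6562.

Baby-step giant-step with m = ceil(sqrt(6562)) = 82.
Baby table (6274^j mod 6563 for j=0..81):
  0:1  1:6274  2:4765  3:1145  4:3808  5:2072  6:4988  7:2328
  8:3197  9:1450  10:982  11:4974  12:6374  13:2117  14:5109  15:174
  16:2218  17:2172  18:2340  19:6292  20:6126  21:1596  22:4729  23:4986
  24:2906  25:230  26:5723  27:6492  28:830  29:2961  30:4024  31:5278
  32:3837  33:254  34:5350  35:2718  36:2058  37:2471  38:1248  39:293
  40:642  41:4789  42:772  43:34  44:3300  45:4498  46:6115  47:4775
  48:4818  49:5517  50:396  51:3690  52:3359  53:573  54:5041  55:137
  56:6348  57:3068  58:5916  59:3219  60:1655  61:804  62:3912  63:4831
  64:1760  65:3274  66:5449  67:359  68:1257  69:4255  70:4149  71:1968
  72:2229  73:5556  74:2251  75:5761  76:2073  77:4699  78:530  79:4342
  80:5258  81:3054
Giant step factor: 6274^(-82) ≡ 4636 (mod 6563).
Scan 188·4636^i mod 6563 for i = 0, 1, …:
  i=0: 188   i=1: 5252   i=2: 6105   i=3: 3124
  i=4: 4886   i=5: 2583   i=6: 3876   i=7: 6205
  i=8: 751   i=9: 3246     …   i=67: 30
  i=68: 1257
Match at i=68, j=68: x = 68·82 + 68 = 5644.

5644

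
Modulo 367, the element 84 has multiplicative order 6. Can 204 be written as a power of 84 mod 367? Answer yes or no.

no

204 ∈ ⟨84⟩ iff 204^6 ≡ 1 (mod 367), since |⟨84⟩| = 6.
204^6 mod 367 = 323.
Since 323 ≠ 1, 204 does not lie in the subgroup.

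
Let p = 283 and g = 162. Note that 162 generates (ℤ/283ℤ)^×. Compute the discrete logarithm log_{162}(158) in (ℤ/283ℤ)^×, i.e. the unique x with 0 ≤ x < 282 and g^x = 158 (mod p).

Baby-step giant-step with m = ceil(sqrt(282)) = 17.
Baby table (162^j mod 283 for j=0..16):
  0:1  1:162  2:208  3:19  4:248  5:273  6:78  7:184
  8:93  9:67  10:100  11:69  12:141  13:202  14:179  15:132
  16:159
Giant step factor: 162^(-17) ≡ 170 (mod 283).
Scan 158·170^i mod 283 for i = 0, 1, …:
  i=0: 158   i=1: 258   i=2: 278   i=3: 282
  i=4: 113   i=5: 249   i=6: 163   i=7: 259
  i=8: 165   i=9: 33   i=10: 233   i=11: 273
Match at i=11, j=5: x = 11·17 + 5 = 192.

192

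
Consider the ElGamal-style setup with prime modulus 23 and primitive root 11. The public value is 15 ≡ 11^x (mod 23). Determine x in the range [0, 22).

19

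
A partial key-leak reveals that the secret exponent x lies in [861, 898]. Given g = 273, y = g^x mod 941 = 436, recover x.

883

Compute 273^861 mod 941 = 770, then multiply by 273 repeatedly:
  273^861=770  273^862=367  273^863=445  273^864=96  273^865=801
  273^866=361  273^867=689  273^868=838  273^869=111  273^870=191
  273^871=388  273^872=532  273^873=322  273^874=393  273^875=15
  273^876=331  273^877=27  273^878=784  273^879=425  273^880=282
  273^881=765  273^882=884  273^883=436
Found 436 at exponent 883.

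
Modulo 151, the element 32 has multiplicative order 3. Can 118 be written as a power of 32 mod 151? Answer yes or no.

yes

⟨32⟩ has order 3; its elements mod 151 are {1, 32, 118}.
118 is in this set.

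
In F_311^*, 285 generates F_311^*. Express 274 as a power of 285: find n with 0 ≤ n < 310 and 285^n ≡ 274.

12

Successive powers of 285 modulo 311:
  285^0=1  285^1=285  285^2=54  285^3=151  285^4=117  285^5=68
  285^6=98  285^7=251  285^8=5  285^9=181  285^10=270  285^11=133
  285^12=274
So 285^12 ≡ 274 (mod 311), giving n = 12.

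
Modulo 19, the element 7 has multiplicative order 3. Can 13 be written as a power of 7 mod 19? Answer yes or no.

13 ∈ ⟨7⟩ iff 13^3 ≡ 1 (mod 19), since |⟨7⟩| = 3.
13^3 mod 19 = 12.
Since 12 ≠ 1, 13 does not lie in the subgroup.

no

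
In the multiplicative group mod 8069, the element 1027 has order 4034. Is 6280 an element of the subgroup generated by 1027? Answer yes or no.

6280 ∈ ⟨1027⟩ iff 6280^4034 ≡ 1 (mod 8069), since |⟨1027⟩| = 4034.
6280^4034 mod 8069 = 1.
Since 1 = 1, 6280 lies in the subgroup.

yes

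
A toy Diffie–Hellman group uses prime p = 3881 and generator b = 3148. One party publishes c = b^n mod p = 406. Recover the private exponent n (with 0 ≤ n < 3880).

Baby-step giant-step with m = ceil(sqrt(3880)) = 63.
Baby table (3148^j mod 3881 for j=0..62):
  0:1  1:3148  2:1711  3:3281  4:1247  5:1865  6:2948  7:833
  8:2609  9:936  10:849  11:2524  12:1145  13:2892  14:3071  15:3818
  16:3488  17:875  18:2871  19:2940  20:2816  21:564  22:1855  23:2516
  24:3128  25:847  26:109  27:1604  28:211  29:577  30:88  31:1473
  32:3090  33:1534  34:1068  35:1118  36:3278  37:3446  38:613  39:867
  40:973  41:895  42:3735  43:2231  44:2459  45:2218  46:345  47:3261
  48:383  49:2574  50:3305  51:3060  52:238  53:191  54:3594  55:797
  56:1830  57:1436  58:3044  59:323  60:3863  61:1551  62:250
Giant step factor: 3148^(-63) ≡ 244 (mod 3881).
Scan 406·244^i mod 3881 for i = 0, 1, …:
  i=0: 406   i=1: 2039   i=2: 748   i=3: 105
  i=4: 2334   i=5: 2870   i=6: 1700   i=7: 3414
  i=8: 2482   i=9: 172     …   i=52: 2176
  i=53: 3128
Match at i=53, j=24: n = 53·63 + 24 = 3363.

3363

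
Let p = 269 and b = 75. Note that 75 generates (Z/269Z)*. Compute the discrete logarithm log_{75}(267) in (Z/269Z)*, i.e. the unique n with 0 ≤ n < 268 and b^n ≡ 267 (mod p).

207

Baby-step giant-step with m = ceil(sqrt(268)) = 17.
Baby table (75^j mod 269 for j=0..16):
  0:1  1:75  2:245  3:83  4:38  5:160  6:164  7:195
  8:99  9:162  10:45  11:147  12:265  13:238  14:96  15:206
  16:117
Giant step factor: 75^(-17) ≡ 29 (mod 269).
Scan 267·29^i mod 269 for i = 0, 1, …:
  i=0: 267   i=1: 211   i=2: 201   i=3: 180
  i=4: 109   i=5: 202   i=6: 209   i=7: 143
  i=8: 112   i=9: 20   i=10: 42   i=11: 142
  i=12: 83
Match at i=12, j=3: n = 12·17 + 3 = 207.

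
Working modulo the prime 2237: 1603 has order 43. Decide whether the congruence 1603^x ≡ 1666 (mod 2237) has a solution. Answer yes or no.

no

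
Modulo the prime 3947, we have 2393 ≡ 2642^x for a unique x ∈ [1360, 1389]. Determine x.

1380

Compute 2642^1360 mod 3947 = 3558, then multiply by 2642 repeatedly:
  2642^1360=3558  2642^1361=2429  2642^1362=3543  2642^1363=2269  2642^1364=3152
  2642^1365=3361  2642^1366=2959  2642^1367=2618  2642^1368=1612  2642^1369=91
  2642^1370=3602  2642^1371=267  2642^1372=2848  2642^1373=1434  2642^1374=3455
  2642^1375=2646  2642^1376=595  2642^1377=1084  2642^1378=2353  2642^1379=101
  2642^1380=2393
Found 2393 at exponent 1380.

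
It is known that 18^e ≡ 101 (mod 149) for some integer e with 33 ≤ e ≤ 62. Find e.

39

Compute 18^33 mod 149 = 8, then multiply by 18 repeatedly:
  18^33=8  18^34=144  18^35=59  18^36=19  18^37=44
  18^38=47  18^39=101
Found 101 at exponent 39.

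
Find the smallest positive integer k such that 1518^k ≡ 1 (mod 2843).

The order of 1518 must divide p − 1 = 2842 = 2 · 7^2 · 29.
Divisors: 1, 2, 7, 14, 29, 49, 58, 98, 203, 406, 1421, 2842.
Check each in increasing order: 1518^1 ≡ 1518;  1518^2 ≡ 1494;  1518^7 ≡ 2144;  1518^14 ≡ 2448;  1518^29 ≡ 1306;  1518^49 ≡ 160;  1518^58 ≡ 2679;  1518^98 ≡ 13;  1518^203 ≡ 1275;  1518^406 ≡ 2272;  1518^1421 ≡ 1.
Smallest exponent giving 1 is 1421.

1421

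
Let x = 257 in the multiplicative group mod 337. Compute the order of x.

The order of 257 must divide p − 1 = 336 = 2^4 · 3 · 7.
Divisors: 1, 2, 3, 4, 6, 7, 8, 12, 14, 16, 21, 24, 28, 42, 48, 56, 84, 112, 168, 336.
Check each in increasing order: 257^1 ≡ 257;  257^2 ≡ 334;  257^3 ≡ 240;  257^4 ≡ 9;  257^6 ≡ 310;  257^7 ≡ 138;  257^8 ≡ 81;  257^12 ≡ 55;  257^14 ≡ 172;  257^16 ≡ 158;  257^21 ≡ 146;  257^24 ≡ 329;  257^28 ≡ 265;  257^42 ≡ 85;  257^48 ≡ 64;  257^56 ≡ 129;  257^84 ≡ 148;  257^112 ≡ 128;  257^168 ≡ 336;  257^336 ≡ 1.
Smallest exponent giving 1 is 336.

336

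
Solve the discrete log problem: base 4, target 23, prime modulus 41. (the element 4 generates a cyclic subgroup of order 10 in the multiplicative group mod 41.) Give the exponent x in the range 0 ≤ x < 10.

3

Successive powers of 4 modulo 41:
  4^0=1  4^1=4  4^2=16  4^3=23
So 4^3 ≡ 23 (mod 41), giving x = 3.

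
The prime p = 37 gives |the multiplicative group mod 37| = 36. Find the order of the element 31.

4

The order of 31 must divide p − 1 = 36 = 2^2 · 3^2.
Divisors: 1, 2, 3, 4, 6, 9, 12, 18, 36.
Check each in increasing order: 31^1 ≡ 31;  31^2 ≡ 36;  31^3 ≡ 6;  31^4 ≡ 1.
Smallest exponent giving 1 is 4.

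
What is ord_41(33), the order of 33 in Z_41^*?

20

The order of 33 must divide p − 1 = 40 = 2^3 · 5.
Divisors: 1, 2, 4, 5, 8, 10, 20, 40.
Check each in increasing order: 33^1 ≡ 33;  33^2 ≡ 23;  33^4 ≡ 37;  33^5 ≡ 32;  33^8 ≡ 16;  33^10 ≡ 40;  33^20 ≡ 1.
Smallest exponent giving 1 is 20.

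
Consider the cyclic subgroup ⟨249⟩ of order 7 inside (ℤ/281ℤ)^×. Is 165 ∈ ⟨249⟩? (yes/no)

yes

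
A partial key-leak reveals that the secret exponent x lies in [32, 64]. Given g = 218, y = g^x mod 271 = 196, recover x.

Compute 218^32 mod 271 = 200, then multiply by 218 repeatedly:
  218^32=200  218^33=240  218^34=17  218^35=183  218^36=57
  218^37=231  218^38=223  218^39=105  218^40=126  218^41=97
  218^42=8  218^43=118  218^44=250  218^45=29  218^46=89
  218^47=161  218^48=139  218^49=221  218^50=211  218^51=199
  218^52=22  218^53=189  218^54=10  218^55=12  218^56=177
  218^57=104  218^58=179  218^59=269  218^60=106  218^61=73
  218^62=196
Found 196 at exponent 62.

62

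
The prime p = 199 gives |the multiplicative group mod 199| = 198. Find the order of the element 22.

198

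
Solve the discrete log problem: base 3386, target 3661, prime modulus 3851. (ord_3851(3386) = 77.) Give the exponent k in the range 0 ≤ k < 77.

17

Successive powers of 3386 modulo 3851:
  3386^0=1  3386^1=3386  3386^2=569  3386^3=1134  3386^4=277  3386^5=2129
  3386^6=3573  3386^7=2187  3386^8=3560  3386^9=530  3386^10=14  3386^11=1192
  3386^12=264  3386^13=472  3386^14=27  3386^15=2849  3386^16=3810  3386^17=3661
So 3386^17 ≡ 3661 (mod 3851), giving k = 17.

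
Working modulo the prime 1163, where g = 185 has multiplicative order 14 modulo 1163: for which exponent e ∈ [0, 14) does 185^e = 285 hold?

Successive powers of 185 modulo 1163:
  185^0=1  185^1=185  185^2=498  185^3=253  185^4=285
So 185^4 ≡ 285 (mod 1163), giving e = 4.

4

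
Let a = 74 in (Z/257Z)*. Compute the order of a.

256

The order of 74 must divide p − 1 = 256 = 2^8.
Divisors: 1, 2, 4, 8, 16, 32, 64, 128, 256.
Check each in increasing order: 74^1 ≡ 74;  74^2 ≡ 79;  74^4 ≡ 73;  74^8 ≡ 189;  74^16 ≡ 255;  74^32 ≡ 4;  74^64 ≡ 16;  74^128 ≡ 256;  74^256 ≡ 1.
Smallest exponent giving 1 is 256.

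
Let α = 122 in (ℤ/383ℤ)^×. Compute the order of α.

382

The order of 122 must divide p − 1 = 382 = 2 · 191.
Divisors: 1, 2, 191, 382.
Check each in increasing order: 122^1 ≡ 122;  122^2 ≡ 330;  122^191 ≡ 382;  122^382 ≡ 1.
Smallest exponent giving 1 is 382.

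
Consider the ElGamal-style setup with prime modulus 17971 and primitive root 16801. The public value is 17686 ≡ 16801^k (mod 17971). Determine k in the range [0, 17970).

1475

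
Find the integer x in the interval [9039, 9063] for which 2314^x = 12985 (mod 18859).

9050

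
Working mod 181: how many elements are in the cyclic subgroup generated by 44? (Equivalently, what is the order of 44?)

45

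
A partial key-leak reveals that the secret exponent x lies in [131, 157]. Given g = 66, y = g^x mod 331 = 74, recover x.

Compute 66^131 mod 331 = 40, then multiply by 66 repeatedly:
  66^131=40  66^132=323  66^133=134  66^134=238  66^135=151
  66^136=36  66^137=59  66^138=253  66^139=148  66^140=169
  66^141=231  66^142=20  66^143=327  66^144=67  66^145=119
  66^146=241  66^147=18  66^148=195  66^149=292  66^150=74
Found 74 at exponent 150.

150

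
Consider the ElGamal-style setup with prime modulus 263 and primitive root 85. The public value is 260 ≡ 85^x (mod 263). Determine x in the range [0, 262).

53

Baby-step giant-step with m = ceil(sqrt(262)) = 17.
Baby table (85^j mod 263 for j=0..16):
  0:1  1:85  2:124  3:20  4:122  5:113  6:137  7:73
  8:156  9:110  10:145  11:227  12:96  13:7  14:69  15:79
  16:140
Giant step factor: 85^(-17) ≡ 174 (mod 263).
Scan 260·174^i mod 263 for i = 0, 1, …:
  i=0: 260   i=1: 4   i=2: 170   i=3: 124
Match at i=3, j=2: x = 3·17 + 2 = 53.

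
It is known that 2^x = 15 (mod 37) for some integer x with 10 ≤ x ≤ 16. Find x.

13

Compute 2^10 mod 37 = 25, then multiply by 2 repeatedly:
  2^10=25  2^11=13  2^12=26  2^13=15
Found 15 at exponent 13.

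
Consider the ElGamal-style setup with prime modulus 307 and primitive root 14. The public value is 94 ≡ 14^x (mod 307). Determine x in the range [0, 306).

Baby-step giant-step with m = ceil(sqrt(306)) = 18.
Baby table (14^j mod 307 for j=0..17):
  0:1  1:14  2:196  3:288  4:41  5:267  6:54  7:142
  8:146  9:202  10:65  11:296  12:153  13:300  14:209  15:163
  16:133  17:20
Giant step factor: 14^(-18) ≡ 216 (mod 307).
Scan 94·216^i mod 307 for i = 0, 1, …:
  i=0: 94   i=1: 42   i=2: 169   i=3: 278
  i=4: 183   i=5: 232   i=6: 71   i=7: 293
  i=8: 46   i=9: 112     …   i=14: 87
  i=15: 65
Match at i=15, j=10: x = 15·18 + 10 = 280.

280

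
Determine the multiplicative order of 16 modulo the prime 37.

9

The order of 16 must divide p − 1 = 36 = 2^2 · 3^2.
Divisors: 1, 2, 3, 4, 6, 9, 12, 18, 36.
Check each in increasing order: 16^1 ≡ 16;  16^2 ≡ 34;  16^3 ≡ 26;  16^4 ≡ 9;  16^6 ≡ 10;  16^9 ≡ 1.
Smallest exponent giving 1 is 9.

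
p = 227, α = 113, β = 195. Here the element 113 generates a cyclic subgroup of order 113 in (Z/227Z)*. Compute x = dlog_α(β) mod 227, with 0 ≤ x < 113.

108

Baby-step giant-step with m = ceil(sqrt(113)) = 11.
Baby table (113^j mod 227 for j=0..10):
  0:1  1:113  2:57  3:85  4:71  5:78  6:188  7:133
  8:47  9:90  10:182
Giant step factor: 113^(-11) ≡ 222 (mod 227).
Scan 195·222^i mod 227 for i = 0, 1, …:
  i=0: 195   i=1: 160   i=2: 108   i=3: 141
  i=4: 203   i=5: 120   i=6: 81   i=7: 49
  i=8: 209   i=9: 90
Match at i=9, j=9: x = 9·11 + 9 = 108.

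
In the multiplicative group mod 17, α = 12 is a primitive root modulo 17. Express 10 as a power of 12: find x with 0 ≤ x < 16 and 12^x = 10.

15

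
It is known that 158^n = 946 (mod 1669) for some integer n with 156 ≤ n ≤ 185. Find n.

166

Compute 158^156 mod 1669 = 76, then multiply by 158 repeatedly:
  158^156=76  158^157=325  158^158=1280  158^159=291  158^160=915
  158^161=1036  158^162=126  158^163=1549  158^164=1068  158^165=175
  158^166=946
Found 946 at exponent 166.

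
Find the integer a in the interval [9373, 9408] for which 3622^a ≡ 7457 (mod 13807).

Compute 3622^9373 mod 13807 = 7793, then multiply by 3622 repeatedly:
  3622^9373=7793  3622^9374=4738  3622^9375=12742  3622^9376=8530  3622^9377=9401
  3622^9378=2360  3622^9379=1387  3622^9380=11773  3622^9381=5790  3622^9382=12354
  3622^9383=11508  3622^9384=12450  3622^9385=238  3622^9386=6002  3622^9387=7026
  3622^9388=1871  3622^9389=11332  3622^9390=10100  3622^9391=7457
Found 7457 at exponent 9391.

9391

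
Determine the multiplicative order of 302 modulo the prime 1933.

644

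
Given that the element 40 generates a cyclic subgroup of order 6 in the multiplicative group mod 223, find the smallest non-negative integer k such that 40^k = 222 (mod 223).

3

Successive powers of 40 modulo 223:
  40^0=1  40^1=40  40^2=39  40^3=222
So 40^3 ≡ 222 (mod 223), giving k = 3.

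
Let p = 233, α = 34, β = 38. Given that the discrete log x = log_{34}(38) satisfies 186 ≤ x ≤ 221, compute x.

Compute 34^186 mod 233 = 52, then multiply by 34 repeatedly:
  34^186=52  34^187=137  34^188=231  34^189=165  34^190=18
  34^191=146  34^192=71  34^193=84  34^194=60  34^195=176
  34^196=159  34^197=47  34^198=200  34^199=43  34^200=64
  34^201=79  34^202=123  34^203=221  34^204=58  34^205=108
  34^206=177  34^207=193  34^208=38
Found 38 at exponent 208.

208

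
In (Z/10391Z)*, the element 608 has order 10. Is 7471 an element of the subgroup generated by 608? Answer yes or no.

no

7471 ∈ ⟨608⟩ iff 7471^10 ≡ 1 (mod 10391), since |⟨608⟩| = 10.
7471^10 mod 10391 = 7567.
Since 7567 ≠ 1, 7471 does not lie in the subgroup.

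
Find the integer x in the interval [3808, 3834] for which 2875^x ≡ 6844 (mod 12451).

Compute 2875^3808 mod 12451 = 2363, then multiply by 2875 repeatedly:
  2875^3808=2363  2875^3809=7830  2875^3810=12293  2875^3811=6437  2875^3812=4189
  2875^3813=3258  2875^3814=3598  2875^3815=9920  2875^3816=7210  2875^3817=10286
  2875^3818=1125  2875^3819=9566  2875^3820=10442  2875^3821=1389  2875^3822=9055
  2875^3823=10535  2875^3824=7293  2875^3825=12342  2875^3826=10351  2875^3827=1235
  2875^3828=2090  2875^3829=7368  2875^3830=3849  2875^3831=9387  2875^3832=6308
  2875^3833=6844
Found 6844 at exponent 3833.

3833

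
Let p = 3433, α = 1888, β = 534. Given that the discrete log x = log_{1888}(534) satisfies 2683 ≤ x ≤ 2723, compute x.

Compute 1888^2683 mod 3433 = 1424, then multiply by 1888 repeatedly:
  1888^2683=1424  1888^2684=473  1888^2685=444  1888^2686=620  1888^2687=3340
  1888^2688=2932  1888^2689=1620  1888^2690=3190  1888^2691=1238  1888^2692=2904
  1888^2693=251  1888^2694=134  1888^2695=2383  1888^2696=1874  1888^2697=2122
  1888^2698=25  1888^2699=2571  1888^2700=3219  1888^2701=1062  1888^2702=184
  1888^2703=659  1888^2704=1446  1888^2705=813  1888^2706=393  1888^2707=456
  1888^2708=2678  1888^2709=2688  1888^2710=970  1888^2711=1571  1888^2712=3369
  1888^2713=2756  1888^2714=2333  1888^2715=165  1888^2716=2550  1888^2717=1334
  1888^2718=2203  1888^2719=1901  1888^2720=1603  1888^2721=1991  1888^2722=3306
  1888^2723=534
Found 534 at exponent 2723.

2723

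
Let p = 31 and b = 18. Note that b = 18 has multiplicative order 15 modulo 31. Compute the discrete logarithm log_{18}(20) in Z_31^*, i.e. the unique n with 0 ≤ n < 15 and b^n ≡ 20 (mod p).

Successive powers of 18 modulo 31:
  18^0=1  18^1=18  18^2=14  18^3=4  18^4=10  18^5=25
  18^6=16  18^7=9  18^8=7  18^9=2  18^10=5  18^11=28
  18^12=8  18^13=20
So 18^13 ≡ 20 (mod 31), giving n = 13.

13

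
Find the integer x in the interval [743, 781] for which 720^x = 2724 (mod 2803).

746

Compute 720^743 mod 2803 = 1148, then multiply by 720 repeatedly:
  720^743=1148  720^744=2478  720^745=1452  720^746=2724
Found 2724 at exponent 746.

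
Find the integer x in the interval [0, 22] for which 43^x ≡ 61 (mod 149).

Compute 43^0 mod 149 = 1, then multiply by 43 repeatedly:
  43^0=1  43^1=43  43^2=61
Found 61 at exponent 2.

2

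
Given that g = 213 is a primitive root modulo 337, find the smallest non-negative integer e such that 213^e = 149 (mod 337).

Baby-step giant-step with m = ceil(sqrt(336)) = 19.
Baby table (213^j mod 337 for j=0..18):
  0:1  1:213  2:211  3:122  4:37  5:130  6:56  7:133
  8:21  9:92  10:50  11:203  12:103  13:34  14:165  15:97
  16:104  17:247  18:39
Giant step factor: 213^(-19) ≡ 317 (mod 337).
Scan 149·317^i mod 337 for i = 0, 1, …:
  i=0: 149   i=1: 53   i=2: 288   i=3: 306
  i=4: 283   i=5: 69   i=6: 305   i=7: 303
  i=8: 6   i=9: 217     …   i=15: 166
  i=16: 50
Match at i=16, j=10: e = 16·19 + 10 = 314.

314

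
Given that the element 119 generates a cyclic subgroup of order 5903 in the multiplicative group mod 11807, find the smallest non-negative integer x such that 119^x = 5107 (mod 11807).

5330

Baby-step giant-step with m = ceil(sqrt(5903)) = 77.
Baby table (119^j mod 11807 for j=0..76):
  0:1  1:119  2:2354  3:8565  4:3833  5:7461  6:2334  7:6185
  8:3981  9:1459  10:8323  11:10456  12:4529  13:7636  14:11352  15:4890
  16:3367  17:11042  18:3421  19:5661  20:660  21:7698  22:6923  23:9154
  24:3082  25:741  26:5530  27:8685  28:6306  29:6573  30:2925  31:5672
  32:1969  33:9978  34:6682  35:4089  36:2504  37:2801  38:2723  39:5248
  40:10548  41:3670  42:11678  43:8263  44:3316  45:4973  46:1437  47:5705
  48:5896  49:5011  50:5959  51:701  52:770  53:8981  54:6109  55:6744
  56:11467  57:6768  58:2516  59:4229  60:7357  61:1765  62:9316  63:10553
  64:4265  65:11641  66:3860  67:10674  68:6857  69:1300  70:1209  71:2187
  72:499  73:346  74:5753  75:11608  76:11740
Giant step factor: 119^(-77) ≡ 5768 (mod 11807).
Scan 5107·5768^i mod 11807 for i = 0, 1, …:
  i=0: 5107   i=1: 10518   i=2: 3458   i=3: 3721
  i=4: 9409   i=5: 6140   i=6: 6327   i=7: 10506
  i=8: 5084   i=9: 7731     …   i=68: 6933
  i=69: 11042
Match at i=69, j=17: x = 69·77 + 17 = 5330.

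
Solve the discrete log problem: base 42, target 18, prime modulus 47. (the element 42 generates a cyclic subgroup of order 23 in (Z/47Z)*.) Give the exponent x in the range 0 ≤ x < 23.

12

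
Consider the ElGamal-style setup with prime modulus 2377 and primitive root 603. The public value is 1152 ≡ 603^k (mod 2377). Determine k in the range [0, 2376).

Baby-step giant-step with m = ceil(sqrt(2376)) = 49.
Baby table (603^j mod 2377 for j=0..48):
  0:1  1:603  2:2305  3:1747  4:430  5:197  6:2318  7:78
  8:1871  9:1515  10:777  11:262  12:1104  13:152  14:1330  15:941
  16:1697  17:1181  18:1420  19:540  20:2348  21:1529  22:2088  23:1631
  24:1792  25:1418  26:1711  27:115  28:412  29:1228  30:1237  31:1910
  32:1262  33:346  34:1839  35:1235  36:704  37:1406  38:1606  39:979
  40:841  41:822  42:1250  43:241  44:326  45:1664  46:298  47:1419
  48:2314
Giant step factor: 603^(-49) ≡ 1382 (mod 2377).
Scan 1152·1382^i mod 2377 for i = 0, 1, …:
  i=0: 1152   i=1: 1851   i=2: 430
Match at i=2, j=4: k = 2·49 + 4 = 102.

102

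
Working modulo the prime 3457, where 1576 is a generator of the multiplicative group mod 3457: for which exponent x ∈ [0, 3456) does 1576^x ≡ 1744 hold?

168

Baby-step giant-step with m = ceil(sqrt(3456)) = 59.
Baby table (1576^j mod 3457 for j=0..58):
  0:1  1:1576  2:1650  3:736  4:1841  5:993  6:2404  7:3289
  8:1421  9:2817  10:804  11:1842  12:2569  13:597  14:568  15:3262
  16:353  17:3208  18:1674  19:533  20:3414  21:1372  22:1647  23:2922
  24:348  25:2242  26:338  27:310  28:1123  29:3321  30:3455  31:305
  32:157  33:1985  34:3232  35:1471  36:2106  37:336  38:615  39:1280
  40:1849  41:3230  42:1776  43:2263  44:2321  45:390  46:2751  47:498
  48:109  49:2391  50:86  51:713  52:163  53:1070  54:2761  55:2430
  56:2781  57:2837  58:1211
Giant step factor: 1576^(-59) ≡ 394 (mod 3457).
Scan 1744·394^i mod 3457 for i = 0, 1, …:
  i=0: 1744   i=1: 2650   i=2: 86
Match at i=2, j=50: x = 2·59 + 50 = 168.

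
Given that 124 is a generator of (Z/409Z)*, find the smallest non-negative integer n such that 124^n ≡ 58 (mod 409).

201

Baby-step giant-step with m = ceil(sqrt(408)) = 21.
Baby table (124^j mod 409 for j=0..20):
  0:1  1:124  2:243  3:275  4:153  5:158  6:369  7:357
  8:96  9:43  10:15  11:224  12:373  13:35  14:250  15:325
  16:218  17:38  18:213  19:236  20:225
Giant step factor: 124^(-21) ≡ 330 (mod 409).
Scan 58·330^i mod 409 for i = 0, 1, …:
  i=0: 58   i=1: 326   i=2: 13   i=3: 200
  i=4: 151   i=5: 341   i=6: 55   i=7: 154
  i=8: 104   i=9: 373
Match at i=9, j=12: n = 9·21 + 12 = 201.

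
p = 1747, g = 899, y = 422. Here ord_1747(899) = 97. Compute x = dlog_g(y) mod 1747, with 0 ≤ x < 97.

57

Baby-step giant-step with m = ceil(sqrt(97)) = 10.
Baby table (899^j mod 1747 for j=0..9):
  0:1  1:899  2:1087  3:640  4:597  5:374  6:802  7:1234
  8:21  9:1409
Giant step factor: 899^(-10) ≡ 497 (mod 1747).
Scan 422·497^i mod 1747 for i = 0, 1, …:
  i=0: 422   i=1: 94   i=2: 1296   i=3: 1216
  i=4: 1637   i=5: 1234
Match at i=5, j=7: x = 5·10 + 7 = 57.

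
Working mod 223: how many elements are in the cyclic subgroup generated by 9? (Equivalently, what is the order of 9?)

111

The order of 9 must divide p − 1 = 222 = 2 · 3 · 37.
Divisors: 1, 2, 3, 6, 37, 74, 111, 222.
Check each in increasing order: 9^1 ≡ 9;  9^2 ≡ 81;  9^3 ≡ 60;  9^6 ≡ 32;  9^37 ≡ 183;  9^74 ≡ 39;  9^111 ≡ 1.
Smallest exponent giving 1 is 111.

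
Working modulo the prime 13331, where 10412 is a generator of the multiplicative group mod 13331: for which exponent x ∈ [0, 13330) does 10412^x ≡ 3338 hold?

Baby-step giant-step with m = ceil(sqrt(13330)) = 116.
Baby table (10412^j mod 13331 for j=0..115):
  0:1  1:10412  2:2052  3:9162  4:11439  5:3714  6:10268  7:9127
  8:6956  9:11880  10:9542  11:8692  12:10276  13:12437  14:10041  15:5190
  16:7737  17:11742  18:12434  19:5467  20:12365  21:6913  22:4087  23:1292
  24:1325  25:11646  26:12707  27:8440  28:12659  29:1911  30:7480  31:2058
  32:4979  33:10420  34:5362  35:12247  36:4749  37:1909  38:13318  39:11285
  40:13317  41:873  42:11265  43:5042  44:13157  45:1328  46:2889  47:5532
  48:9264  49:6983  50:13053  51:11622  52:2777  53:12516  54:6067  55:7326
  56:11661  57:8915  58:12558  59:3448  60:193  61:9866  62:9437  63:8574
  64:8112  65:10259  66:8736  67:1819  68:9408  69:13239  70:1928  71:11181
  72:10280  73:761  74:4918  75:1845  76:169  77:13267  78:182  79:1982
  80:196  81:1109  82:2262  83:9398  84:2436  85:8070  86:12878  87:2538
  88:3614  89:8886  90:3892  91:10595  92:1115  93:11410  94:8379  95:4084
  96:10049  97:8500  98:10822  99:5052  100:10629  101:8517  102:1192  103:13274
  104:6411  105:3015  106:11006  107:1196  108:1598  109:1288  110:13001  111:3438
  112:2721  113:2677  114:11134  115:832
Giant step factor: 10412^(-116) ≡ 12807 (mod 13331).
Scan 3338·12807^i mod 13331 for i = 0, 1, …:
  i=0: 3338   i=1: 10580   i=2: 1776   i=3: 2546
  i=4: 12327   i=5: 6187   i=6: 10776   i=7: 5720
  i=8: 2195   i=9: 9617     …   i=65: 2571
  i=66: 12558
Match at i=66, j=58: x = 66·116 + 58 = 7714.

7714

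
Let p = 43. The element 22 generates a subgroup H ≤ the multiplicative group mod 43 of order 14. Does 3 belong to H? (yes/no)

⟨22⟩ has order 14; its elements mod 43 are {1, 2, 4, 8, 11, 16, 21, 22, 27, 32, 35, 39, 41, 42}.
3 is not in this set.

no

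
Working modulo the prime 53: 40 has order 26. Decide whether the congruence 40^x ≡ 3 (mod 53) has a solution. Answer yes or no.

no

3 ∈ ⟨40⟩ iff 3^26 ≡ 1 (mod 53), since |⟨40⟩| = 26.
3^26 mod 53 = 52.
Since 52 ≠ 1, 3 does not lie in the subgroup.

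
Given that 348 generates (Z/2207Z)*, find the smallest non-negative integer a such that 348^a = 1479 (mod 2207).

Baby-step giant-step with m = ceil(sqrt(2206)) = 47.
Baby table (348^j mod 2207 for j=0..46):
  0:1  1:348  2:1926  3:1527  4:1716  5:1278  6:1137  7:623
  8:518  9:1497  10:104  11:880  12:1674  13:2111  14:1904  15:492
  16:1277  17:789  18:904  19:1198  20:1988  21:1033  22:1950  23:1051
  24:1593  25:407  26:388  27:397  28:1322  29:1000  30:1501  31:1496
  32:1963  33:1161  34:147  35:395  36:626  37:1562  38:654  39:271
  40:1614  41:1094  42:1108  43:1566  44:2046  45:1354  46:1101
Giant step factor: 348^(-47) ≡ 1276 (mod 2207).
Scan 1479·1276^i mod 2207 for i = 0, 1, …:
  i=0: 1479   i=1: 219   i=2: 1362   i=3: 1003
  i=4: 1975   i=5: 1913   i=6: 46   i=7: 1314
  i=8: 1551   i=9: 1604     …   i=23: 499
  i=24: 1108
Match at i=24, j=42: a = 24·47 + 42 = 1170.

1170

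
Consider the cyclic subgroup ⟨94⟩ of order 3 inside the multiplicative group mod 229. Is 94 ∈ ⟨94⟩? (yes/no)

yes

94 ∈ ⟨94⟩ iff 94^3 ≡ 1 (mod 229), since |⟨94⟩| = 3.
94^3 mod 229 = 1.
Since 1 = 1, 94 lies in the subgroup.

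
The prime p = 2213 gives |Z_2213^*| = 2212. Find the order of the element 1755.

1106

The order of 1755 must divide p − 1 = 2212 = 2^2 · 7 · 79.
Divisors: 1, 2, 4, 7, 14, 28, 79, 158, 316, 553, 1106, 2212.
Check each in increasing order: 1755^1 ≡ 1755;  1755^2 ≡ 1742;  1755^4 ≡ 541;  1755^7 ≡ 883;  1755^14 ≡ 713;  1755^28 ≡ 1592;  1755^79 ≡ 1093;  1755^158 ≡ 1842;  1755^316 ≡ 435;  1755^553 ≡ 2212;  1755^1106 ≡ 1.
Smallest exponent giving 1 is 1106.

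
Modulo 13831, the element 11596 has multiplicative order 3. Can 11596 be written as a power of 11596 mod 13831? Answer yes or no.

⟨11596⟩ has order 3; its elements mod 13831 are {1, 2234, 11596}.
11596 is in this set.

yes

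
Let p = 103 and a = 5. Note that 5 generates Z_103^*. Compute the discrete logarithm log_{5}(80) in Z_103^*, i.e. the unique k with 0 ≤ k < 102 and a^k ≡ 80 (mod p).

75

Baby-step giant-step with m = ceil(sqrt(102)) = 11.
Baby table (5^j mod 103 for j=0..10):
  0:1  1:5  2:25  3:22  4:7  5:35  6:72  7:51
  8:49  9:39  10:92
Giant step factor: 5^(-11) ≡ 88 (mod 103).
Scan 80·88^i mod 103 for i = 0, 1, …:
  i=0: 80   i=1: 36   i=2: 78   i=3: 66
  i=4: 40   i=5: 18   i=6: 39
Match at i=6, j=9: k = 6·11 + 9 = 75.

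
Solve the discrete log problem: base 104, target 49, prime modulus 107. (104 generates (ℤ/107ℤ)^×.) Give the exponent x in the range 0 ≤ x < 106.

Baby-step giant-step with m = ceil(sqrt(106)) = 11.
Baby table (104^j mod 107 for j=0..10):
  0:1  1:104  2:9  3:80  4:81  5:78  6:87  7:60
  8:34  9:5  10:92
Giant step factor: 104^(-11) ≡ 88 (mod 107).
Scan 49·88^i mod 107 for i = 0, 1, …:
  i=0: 49   i=1: 32   i=2: 34
Match at i=2, j=8: x = 2·11 + 8 = 30.

30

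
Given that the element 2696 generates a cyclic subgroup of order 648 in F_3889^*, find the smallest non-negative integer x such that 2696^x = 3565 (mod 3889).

354

Baby-step giant-step with m = ceil(sqrt(648)) = 26.
Baby table (2696^j mod 3889 for j=0..25):
  0:1  1:2696  2:3764  3:1343  4:69  5:3241  6:3042  7:3220
  8:872  9:1956  10:3781  11:507  12:1833  13:2738  14:326  15:3871
  16:2029  17:2250  18:3049  19:2647  20:3886  21:3579  22:375  23:3749
  24:3682  25:1944
Giant step factor: 2696^(-26) ≡ 3061 (mod 3889).
Scan 3565·3061^i mod 3889 for i = 0, 1, …:
  i=0: 3565   i=1: 3820   i=2: 2686   i=3: 500
  i=4: 2123   i=5: 3873   i=6: 1581   i=7: 1525
  i=8: 1225   i=9: 729   i=10: 3072   i=11: 3679
  i=12: 2764   i=13: 2029
Match at i=13, j=16: x = 13·26 + 16 = 354.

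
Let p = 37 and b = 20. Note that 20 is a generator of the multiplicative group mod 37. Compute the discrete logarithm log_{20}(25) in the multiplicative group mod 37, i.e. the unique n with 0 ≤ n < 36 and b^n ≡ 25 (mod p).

22

Successive powers of 20 modulo 37:
  20^0=1  20^1=20  20^2=30  20^3=8  20^4=12  20^5=18
  20^6=27  20^7=22  20^8=33  20^9=31  20^10=28  20^11=5
  20^12=26  20^13=2  20^14=3  20^15=23  20^16=16  20^17=24
  20^18=36  20^19=17  20^20=7  20^21=29  20^22=25
So 20^22 ≡ 25 (mod 37), giving n = 22.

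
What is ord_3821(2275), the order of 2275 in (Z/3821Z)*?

3820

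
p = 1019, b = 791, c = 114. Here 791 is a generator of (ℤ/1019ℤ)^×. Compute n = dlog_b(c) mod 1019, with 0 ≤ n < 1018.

225

Baby-step giant-step with m = ceil(sqrt(1018)) = 32.
Baby table (791^j mod 1019 for j=0..31):
  0:1  1:791  2:15  3:656  4:225  5:669  6:318  7:864
  8:694  9:732  10:220  11:790  12:243  13:641  14:588  15:444
  16:668  17:546  18:849  19:38  20:507  21:570  22:472  23:398
  24:966  25:875  26:224  27:897  28:303  29:208  30:469  31:63
Giant step factor: 791^(-32) ≡ 967 (mod 1019).
Scan 114·967^i mod 1019 for i = 0, 1, …:
  i=0: 114   i=1: 186   i=2: 518   i=3: 577
  i=4: 566   i=5: 119   i=6: 945   i=7: 791
Match at i=7, j=1: n = 7·32 + 1 = 225.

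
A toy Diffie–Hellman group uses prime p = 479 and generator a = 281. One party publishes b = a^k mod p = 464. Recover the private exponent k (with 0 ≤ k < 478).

273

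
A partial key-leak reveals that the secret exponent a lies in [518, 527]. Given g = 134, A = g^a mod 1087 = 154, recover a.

524

Compute 134^518 mod 1087 = 655, then multiply by 134 repeatedly:
  134^518=655  134^519=810  134^520=927  134^521=300  134^522=1068
  134^523=715  134^524=154
Found 154 at exponent 524.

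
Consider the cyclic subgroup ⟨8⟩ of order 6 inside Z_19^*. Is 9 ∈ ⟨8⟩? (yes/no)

no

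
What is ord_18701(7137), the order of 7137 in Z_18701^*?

550

The order of 7137 must divide p − 1 = 18700 = 2^2 · 5^2 · 11 · 17.
Divisors: 1, 2, 4, 5, 10, 11, 17, 20, 22, 25, 34, 44, 50, 55, 68, 85, 100, 110, 170, 187, 220, 275, 340, 374, 425, 550, 748, 850, 935, 1100, 1700, 1870, 3740, 4675, 9350, 18700.
Check each in increasing order: 7137^1 ≡ 7137;  7137^2 ≡ 13946;  7137^4 ≡ 516;  7137^5 ≡ 17296;  7137^10 ≡ 10420;  7137^11 ≡ 12364;  7137^17 ≡ 7143;  7137^20 ≡ 17095;  7137^22 ≡ 6522;  7137^25 ≡ 12310;  7137^34 ≡ 6121;  7137^44 ≡ 10410;  7137^50 ≡ 1897;  7137^55 ≡ 8958;  7137^68 ≡ 8538;  7137^85 ≡ 2973;  7137^100 ≡ 8017;  7137^110 ≡ 18474;  7137^170 ≡ 11857;  7137^187 ≡ 16423;  7137^220 ≡ 14127;  7137^275 ≡ 18700;  7137^340 ≡ 13032;  7137^374 ≡ 9107;  7137^425 ≡ 14365;  7137^550 ≡ 1.
Smallest exponent giving 1 is 550.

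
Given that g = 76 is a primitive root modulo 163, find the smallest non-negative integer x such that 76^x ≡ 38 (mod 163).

126

Baby-step giant-step with m = ceil(sqrt(162)) = 13.
Baby table (76^j mod 163 for j=0..12):
  0:1  1:76  2:71  3:17  4:151  5:66  6:126  7:122
  8:144  9:23  10:118  11:3  12:65
Giant step factor: 76^(-13) ≡ 75 (mod 163).
Scan 38·75^i mod 163 for i = 0, 1, …:
  i=0: 38   i=1: 79   i=2: 57   i=3: 37
  i=4: 4   i=5: 137   i=6: 6   i=7: 124
  i=8: 9   i=9: 23
Match at i=9, j=9: x = 9·13 + 9 = 126.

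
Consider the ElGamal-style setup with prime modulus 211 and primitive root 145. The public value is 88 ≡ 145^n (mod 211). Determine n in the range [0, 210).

195

Baby-step giant-step with m = ceil(sqrt(210)) = 15.
Baby table (145^j mod 211 for j=0..14):
  0:1  1:145  2:136  3:97  4:139  5:110  6:125  7:190
  8:120  9:98  10:73  11:35  12:11  13:118  14:19
Giant step factor: 145^(-15) ≡ 88 (mod 211).
Scan 88·88^i mod 211 for i = 0, 1, …:
  i=0: 88   i=1: 148   i=2: 153   i=3: 171
  i=4: 67   i=5: 199   i=6: 210   i=7: 123
  i=8: 63   i=9: 58   i=10: 40   i=11: 144
  i=12: 12   i=13: 1
Match at i=13, j=0: n = 13·15 + 0 = 195.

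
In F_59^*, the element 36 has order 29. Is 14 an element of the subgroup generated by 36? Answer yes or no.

no

14 ∈ ⟨36⟩ iff 14^29 ≡ 1 (mod 59), since |⟨36⟩| = 29.
14^29 mod 59 = 58.
Since 58 ≠ 1, 14 does not lie in the subgroup.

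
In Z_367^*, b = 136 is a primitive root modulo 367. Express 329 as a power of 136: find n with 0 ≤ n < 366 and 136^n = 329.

Baby-step giant-step with m = ceil(sqrt(366)) = 20.
Baby table (136^j mod 367 for j=0..19):
  0:1  1:136  2:146  3:38  4:30  5:43  6:343  7:39
  8:166  9:189  10:14  11:69  12:209  13:165  14:53  15:235
  16:31  17:179  18:122  19:77
Giant step factor: 136^(-20) ≡ 279 (mod 367).
Scan 329·279^i mod 367 for i = 0, 1, …:
  i=0: 329   i=1: 41   i=2: 62   i=3: 49
  i=4: 92   i=5: 345   i=6: 101   i=7: 287
  i=8: 67   i=9: 343
Match at i=9, j=6: n = 9·20 + 6 = 186.

186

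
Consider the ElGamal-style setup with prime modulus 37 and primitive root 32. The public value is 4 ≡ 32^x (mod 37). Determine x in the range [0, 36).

22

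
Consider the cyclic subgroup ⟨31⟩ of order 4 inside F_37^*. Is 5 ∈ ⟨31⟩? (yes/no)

5 ∈ ⟨31⟩ iff 5^4 ≡ 1 (mod 37), since |⟨31⟩| = 4.
5^4 mod 37 = 33.
Since 33 ≠ 1, 5 does not lie in the subgroup.

no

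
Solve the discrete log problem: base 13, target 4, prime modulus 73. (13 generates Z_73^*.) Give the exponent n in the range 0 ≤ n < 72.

32

Baby-step giant-step with m = ceil(sqrt(72)) = 9.
Baby table (13^j mod 73 for j=0..8):
  0:1  1:13  2:23  3:7  4:18  5:15  6:49  7:53
  8:32
Giant step factor: 13^(-9) ≡ 63 (mod 73).
Scan 4·63^i mod 73 for i = 0, 1, …:
  i=0: 4   i=1: 33   i=2: 35   i=3: 15
Match at i=3, j=5: n = 3·9 + 5 = 32.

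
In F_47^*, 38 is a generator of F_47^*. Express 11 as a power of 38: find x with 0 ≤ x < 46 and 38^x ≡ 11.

41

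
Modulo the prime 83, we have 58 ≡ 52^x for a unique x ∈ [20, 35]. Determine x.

23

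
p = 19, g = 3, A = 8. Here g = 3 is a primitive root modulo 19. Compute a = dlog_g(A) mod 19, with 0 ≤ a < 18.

3

Successive powers of 3 modulo 19:
  3^0=1  3^1=3  3^2=9  3^3=8
So 3^3 ≡ 8 (mod 19), giving a = 3.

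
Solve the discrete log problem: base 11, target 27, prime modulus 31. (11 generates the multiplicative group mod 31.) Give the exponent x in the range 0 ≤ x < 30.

Successive powers of 11 modulo 31:
  11^0=1  11^1=11  11^2=28  11^3=29  11^4=9  11^5=6
  11^6=4  11^7=13  11^8=19  11^9=23  11^10=5  11^11=24
  11^12=16  11^13=21  11^14=14  11^15=30  11^16=20  11^17=3
  11^18=2  11^19=22  11^20=25  11^21=27
So 11^21 ≡ 27 (mod 31), giving x = 21.

21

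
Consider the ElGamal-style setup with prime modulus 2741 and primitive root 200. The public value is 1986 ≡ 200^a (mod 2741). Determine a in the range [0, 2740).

1219

Baby-step giant-step with m = ceil(sqrt(2740)) = 53.
Baby table (200^j mod 2741 for j=0..52):
  0:1  1:200  2:1626  3:1762  4:1552  5:667  6:1832  7:1847
  8:2106  9:1827  10:847  11:2199  12:1240  13:1310  14:1605  15:303
  16:298  17:2039  18:2132  19:1545  20:2008  21:1414  22:477  23:2206
  24:2640  25:1728  26:234  27:203  28:2226  29:1158  30:1356  31:2582
  32:1092  33:1861  34:2165  35:2663  36:846  37:1999  38:2355  39:2289
  40:53  41:2377  42:1207  43:192  44:26  45:2459  46:1161  47:1956
  48:1978  49:896  50:1035  51:1425  52:2677
Giant step factor: 200^(-53) ≡ 527 (mod 2741).
Scan 1986·527^i mod 2741 for i = 0, 1, …:
  i=0: 1986   i=1: 2301   i=2: 1105   i=3: 1243
  i=4: 2703   i=5: 1902   i=6: 1889   i=7: 520
  i=8: 2681   i=9: 1272     …   i=22: 905
  i=23: 1
Match at i=23, j=0: a = 23·53 + 0 = 1219.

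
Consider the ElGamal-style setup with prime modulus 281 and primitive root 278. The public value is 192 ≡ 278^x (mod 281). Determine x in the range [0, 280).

245

Baby-step giant-step with m = ceil(sqrt(280)) = 17.
Baby table (278^j mod 281 for j=0..16):
  0:1  1:278  2:9  3:254  4:81  5:38  6:167  7:61
  8:98  9:268  10:39  11:164  12:70  13:71  14:68  15:77
  16:50
Giant step factor: 278^(-17) ≡ 133 (mod 281).
Scan 192·133^i mod 281 for i = 0, 1, …:
  i=0: 192   i=1: 246   i=2: 122   i=3: 209
  i=4: 259   i=5: 165   i=6: 27   i=7: 219
  i=8: 184   i=9: 25     …   i=13: 123
  i=14: 61
Match at i=14, j=7: x = 14·17 + 7 = 245.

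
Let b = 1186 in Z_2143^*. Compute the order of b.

The order of 1186 must divide p − 1 = 2142 = 2 · 3^2 · 7 · 17.
Divisors: 1, 2, 3, 6, 7, 9, 14, 17, 18, 21, 34, 42, 51, 63, 102, 119, 126, 153, 238, 306, 357, 714, 1071, 2142.
Check each in increasing order: 1186^1 ≡ 1186;  1186^2 ≡ 788;  1186^3 ≡ 220;  1186^6 ≡ 1254;  1186^7 ≡ 2;  1186^9 ≡ 1576;  1186^14 ≡ 4;  1186^17 ≡ 880;  1186^18 ≡ 39;  1186^21 ≡ 8;  1186^34 ≡ 777;  1186^42 ≡ 64;  1186^51 ≡ 143;  1186^63 ≡ 512;  1186^102 ≡ 1162;  1186^119 ≡ 349;  1186^126 ≡ 698;  1186^153 ≡ 1155;  1186^238 ≡ 1793;  1186^306 ≡ 1079;  1186^357 ≡ 1.
Smallest exponent giving 1 is 357.

357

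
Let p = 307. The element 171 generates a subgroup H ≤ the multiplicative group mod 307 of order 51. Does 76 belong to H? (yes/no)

yes

76 ∈ ⟨171⟩ iff 76^51 ≡ 1 (mod 307), since |⟨171⟩| = 51.
76^51 mod 307 = 1.
Since 1 = 1, 76 lies in the subgroup.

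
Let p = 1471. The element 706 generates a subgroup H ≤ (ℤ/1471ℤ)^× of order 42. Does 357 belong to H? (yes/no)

yes

357 ∈ ⟨706⟩ iff 357^42 ≡ 1 (mod 1471), since |⟨706⟩| = 42.
357^42 mod 1471 = 1.
Since 1 = 1, 357 lies in the subgroup.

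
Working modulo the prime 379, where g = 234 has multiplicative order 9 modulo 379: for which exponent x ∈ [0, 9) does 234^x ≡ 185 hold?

4

Successive powers of 234 modulo 379:
  234^0=1  234^1=234  234^2=180  234^3=51  234^4=185
So 234^4 ≡ 185 (mod 379), giving x = 4.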